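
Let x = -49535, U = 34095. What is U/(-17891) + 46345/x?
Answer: -503610844/177246137 ≈ -2.8413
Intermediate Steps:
U/(-17891) + 46345/x = 34095/(-17891) + 46345/(-49535) = 34095*(-1/17891) + 46345*(-1/49535) = -34095/17891 - 9269/9907 = -503610844/177246137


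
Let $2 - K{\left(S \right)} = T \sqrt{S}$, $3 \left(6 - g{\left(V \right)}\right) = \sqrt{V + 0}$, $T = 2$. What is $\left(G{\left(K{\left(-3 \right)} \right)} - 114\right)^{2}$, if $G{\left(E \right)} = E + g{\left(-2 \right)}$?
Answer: $\frac{\left(318 + i \sqrt{2} + 6 i \sqrt{3}\right)^{2}}{9} \approx 11221.0 + 834.33 i$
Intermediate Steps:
$g{\left(V \right)} = 6 - \frac{\sqrt{V}}{3}$ ($g{\left(V \right)} = 6 - \frac{\sqrt{V + 0}}{3} = 6 - \frac{\sqrt{V}}{3}$)
$K{\left(S \right)} = 2 - 2 \sqrt{S}$
$G{\left(E \right)} = 6 + E - \frac{i \sqrt{2}}{3}$ ($G{\left(E \right)} = E + \left(6 - \frac{\sqrt{-2}}{3}\right) = E + \left(6 - \frac{i \sqrt{2}}{3}\right) = 6 + E - \frac{i \sqrt{2}}{3}$)
$\left(G{\left(K{\left(-3 \right)} \right)} - 114\right)^{2} = \left(\left(6 + \left(2 - 2 \sqrt{-3}\right) - \frac{i \sqrt{2}}{3}\right) - 114\right)^{2} = \left(\left(6 + \left(2 - 2 i \sqrt{3}\right) - \frac{i \sqrt{2}}{3}\right) - 114\right)^{2} = \left(\left(8 - 2 i \sqrt{3} - \frac{i \sqrt{2}}{3}\right) - 114\right)^{2} = \left(-106 - 2 i \sqrt{3} - \frac{i \sqrt{2}}{3}\right)^{2}$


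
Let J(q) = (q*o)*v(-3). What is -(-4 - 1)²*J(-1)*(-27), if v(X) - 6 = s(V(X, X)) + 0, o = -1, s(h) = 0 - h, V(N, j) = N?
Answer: 6075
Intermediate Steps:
s(h) = -h
v(X) = 6 - X (v(X) = 6 + (-X + 0) = 6 - X)
J(q) = -9*q (J(q) = (q*(-1))*(6 - 1*(-3)) = (-q)*(6 + 3) = -q*9 = -9*q)
-(-4 - 1)²*J(-1)*(-27) = -(-4 - 1)²*(-9*(-1))*(-27) = -(-5)²*9*(-27) = -25*9*(-27) = -225*(-27) = -1*(-6075) = 6075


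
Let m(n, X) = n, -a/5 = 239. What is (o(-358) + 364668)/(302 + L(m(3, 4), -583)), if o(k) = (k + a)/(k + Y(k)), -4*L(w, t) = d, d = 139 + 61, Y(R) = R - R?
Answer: 130552697/90216 ≈ 1447.1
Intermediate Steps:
Y(R) = 0
a = -1195 (a = -5*239 = -1195)
d = 200
L(w, t) = -50 (L(w, t) = -¼*200 = -50)
o(k) = (-1195 + k)/k (o(k) = (k - 1195)/(k + 0) = (-1195 + k)/k)
(o(-358) + 364668)/(302 + L(m(3, 4), -583)) = ((-1195 - 358)/(-358) + 364668)/(302 - 50) = (-1/358*(-1553) + 364668)/252 = (1553/358 + 364668)*(1/252) = (130552697/358)*(1/252) = 130552697/90216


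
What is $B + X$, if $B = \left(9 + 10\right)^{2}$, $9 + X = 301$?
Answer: $653$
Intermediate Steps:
$X = 292$ ($X = -9 + 301 = 292$)
$B = 361$ ($B = 19^{2} = 361$)
$B + X = 361 + 292 = 653$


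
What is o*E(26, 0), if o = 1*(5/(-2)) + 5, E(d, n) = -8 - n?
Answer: -20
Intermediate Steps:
o = 5/2 (o = 1*(5*(-½)) + 5 = 1*(-5/2) + 5 = -5/2 + 5 = 5/2 ≈ 2.5000)
o*E(26, 0) = 5*(-8 - 1*0)/2 = 5*(-8 + 0)/2 = (5/2)*(-8) = -20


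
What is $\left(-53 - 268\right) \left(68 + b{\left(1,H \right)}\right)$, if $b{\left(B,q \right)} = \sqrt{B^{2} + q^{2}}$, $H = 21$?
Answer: $-21828 - 321 \sqrt{442} \approx -28577.0$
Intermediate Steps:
$\left(-53 - 268\right) \left(68 + b{\left(1,H \right)}\right) = \left(-53 - 268\right) \left(68 + \sqrt{1^{2} + 21^{2}}\right) = - 321 \left(68 + \sqrt{1 + 441}\right) = - 321 \left(68 + \sqrt{442}\right) = -21828 - 321 \sqrt{442}$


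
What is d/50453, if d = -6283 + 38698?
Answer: 32415/50453 ≈ 0.64248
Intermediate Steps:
d = 32415
d/50453 = 32415/50453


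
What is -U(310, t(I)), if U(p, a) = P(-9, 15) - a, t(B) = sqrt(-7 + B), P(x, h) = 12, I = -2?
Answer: -12 + 3*I ≈ -12.0 + 3.0*I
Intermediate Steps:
U(p, a) = 12 - a
-U(310, t(I)) = -(12 - sqrt(-7 - 2)) = -(12 - sqrt(-9)) = -(12 - 3*I) = -12 + 3*I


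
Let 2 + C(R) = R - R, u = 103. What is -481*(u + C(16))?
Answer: -48581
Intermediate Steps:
C(R) = -2 (C(R) = -2 + (R - R) = -2 + 0 = -2)
-481*(u + C(16)) = -481*(103 - 2) = -481*101 = -48581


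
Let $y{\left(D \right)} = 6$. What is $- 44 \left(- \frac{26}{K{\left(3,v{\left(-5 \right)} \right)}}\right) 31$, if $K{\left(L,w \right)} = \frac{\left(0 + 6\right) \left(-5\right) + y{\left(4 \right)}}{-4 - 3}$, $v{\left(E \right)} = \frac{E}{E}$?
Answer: $\frac{31031}{3} \approx 10344.0$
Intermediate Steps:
$v{\left(E \right)} = 1$
$K{\left(L,w \right)} = \frac{24}{7}$ ($K{\left(L,w \right)} = \frac{\left(0 + 6\right) \left(-5\right) + 6}{-4 - 3} = \frac{6 \left(-5\right) + 6}{-7} = \left(-30 + 6\right) \left(- \frac{1}{7}\right) = \left(-24\right) \left(- \frac{1}{7}\right) = \frac{24}{7}$)
$- 44 \left(- \frac{26}{K{\left(3,v{\left(-5 \right)} \right)}}\right) 31 = - 44 \left(- \frac{26}{\frac{24}{7}}\right) 31 = - 44 \left(\left(-26\right) \frac{7}{24}\right) 31 = \left(-44\right) \left(- \frac{91}{12}\right) 31 = \frac{1001}{3} \cdot 31 = \frac{31031}{3}$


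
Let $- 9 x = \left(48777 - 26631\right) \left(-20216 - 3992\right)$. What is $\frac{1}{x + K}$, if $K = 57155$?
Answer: $\frac{3}{178874921} \approx 1.6771 \cdot 10^{-8}$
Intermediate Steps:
$x = \frac{178703456}{3}$ ($x = - \frac{\left(48777 - 26631\right) \left(-20216 - 3992\right)}{9} = - \frac{22146 \left(-24208\right)}{9} = \left(- \frac{1}{9}\right) \left(-536110368\right) = \frac{178703456}{3} \approx 5.9568 \cdot 10^{7}$)
$\frac{1}{x + K} = \frac{1}{\frac{178703456}{3} + 57155} = \frac{1}{\frac{178874921}{3}} = \frac{3}{178874921}$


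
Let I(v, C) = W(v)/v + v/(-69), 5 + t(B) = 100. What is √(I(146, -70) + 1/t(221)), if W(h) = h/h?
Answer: I*√1922090438730/957030 ≈ 1.4486*I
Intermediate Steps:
W(h) = 1
t(B) = 95 (t(B) = -5 + 100 = 95)
I(v, C) = 1/v - v/69 (I(v, C) = 1/v + v/(-69) = 1/v + v*(-1/69) = 1/v - v/69)
√(I(146, -70) + 1/t(221)) = √((1/146 - 1/69*146) + 1/95) = √((1/146 - 146/69) + 1/95) = √(-21247/10074 + 1/95) = √(-2008391/957030) = I*√1922090438730/957030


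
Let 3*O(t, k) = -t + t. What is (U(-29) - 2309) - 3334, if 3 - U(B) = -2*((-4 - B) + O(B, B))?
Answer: -5590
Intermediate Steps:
O(t, k) = 0 (O(t, k) = (-t + t)/3 = (⅓)*0 = 0)
U(B) = -5 - 2*B (U(B) = 3 - (-2)*((-4 - B) + 0) = 3 - (-2)*(-4 - B) = 3 - (8 + 2*B) = 3 + (-8 - 2*B) = -5 - 2*B)
(U(-29) - 2309) - 3334 = ((-5 - 2*(-29)) - 2309) - 3334 = ((-5 + 58) - 2309) - 3334 = (53 - 2309) - 3334 = -2256 - 3334 = -5590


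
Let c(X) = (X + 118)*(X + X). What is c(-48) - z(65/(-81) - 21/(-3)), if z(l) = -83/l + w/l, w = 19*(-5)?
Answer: -1679511/251 ≈ -6691.3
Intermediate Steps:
w = -95
c(X) = 2*X*(118 + X) (c(X) = (118 + X)*(2*X) = 2*X*(118 + X))
z(l) = -178/l (z(l) = -83/l - 95/l = -178/l)
c(-48) - z(65/(-81) - 21/(-3)) = 2*(-48)*(118 - 48) - (-178)/(65/(-81) - 21/(-3)) = 2*(-48)*70 - (-178)/(65*(-1/81) - 21*(-⅓)) = -6720 - (-178)/(-65/81 + 7) = -6720 - (-178)/502/81 = -6720 - (-178)*81/502 = -6720 - 1*(-7209/251) = -6720 + 7209/251 = -1679511/251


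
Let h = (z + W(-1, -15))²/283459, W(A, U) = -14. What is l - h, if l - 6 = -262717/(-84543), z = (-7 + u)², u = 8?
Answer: 218242055758/23964474237 ≈ 9.1069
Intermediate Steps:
z = 1 (z = (-7 + 8)² = 1² = 1)
l = 769975/84543 (l = 6 - 262717/(-84543) = 6 - 262717*(-1/84543) = 6 + 262717/84543 = 769975/84543 ≈ 9.1075)
h = 169/283459 (h = (1 - 14)²/283459 = (-13)²*(1/283459) = 169*(1/283459) = 169/283459 ≈ 0.00059621)
l - h = 769975/84543 - 1*169/283459 = 769975/84543 - 169/283459 = 218242055758/23964474237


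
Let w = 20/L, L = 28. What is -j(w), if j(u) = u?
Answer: -5/7 ≈ -0.71429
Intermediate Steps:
w = 5/7 (w = 20/28 = 20*(1/28) = 5/7 ≈ 0.71429)
-j(w) = -1*5/7 = -5/7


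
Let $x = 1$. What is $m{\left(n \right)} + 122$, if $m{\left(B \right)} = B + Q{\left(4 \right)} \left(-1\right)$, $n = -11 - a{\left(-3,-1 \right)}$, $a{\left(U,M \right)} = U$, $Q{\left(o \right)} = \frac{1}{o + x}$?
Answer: $\frac{569}{5} \approx 113.8$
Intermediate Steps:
$Q{\left(o \right)} = \frac{1}{1 + o}$ ($Q{\left(o \right)} = \frac{1}{o + 1} = \frac{1}{1 + o}$)
$n = -8$ ($n = -11 - -3 = -11 + 3 = -8$)
$m{\left(B \right)} = - \frac{1}{5} + B$ ($m{\left(B \right)} = B + \frac{1}{1 + 4} \left(-1\right) = B + \frac{1}{5} \left(-1\right) = B - \frac{1}{5} = - \frac{1}{5} + B$)
$m{\left(n \right)} + 122 = \left(- \frac{1}{5} - 8\right) + 122 = - \frac{41}{5} + 122 = \frac{569}{5}$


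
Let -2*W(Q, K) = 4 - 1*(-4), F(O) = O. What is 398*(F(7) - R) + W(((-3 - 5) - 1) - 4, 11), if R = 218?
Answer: -83982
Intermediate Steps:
W(Q, K) = -4 (W(Q, K) = -(4 - 1*(-4))/2 = -(4 + 4)/2 = -½*8 = -4)
398*(F(7) - R) + W(((-3 - 5) - 1) - 4, 11) = 398*(7 - 1*218) - 4 = 398*(7 - 218) - 4 = 398*(-211) - 4 = -83978 - 4 = -83982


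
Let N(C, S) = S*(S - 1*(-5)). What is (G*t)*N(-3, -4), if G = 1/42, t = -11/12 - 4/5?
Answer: 103/630 ≈ 0.16349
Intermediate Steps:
t = -103/60 (t = -11*1/12 - 4*⅕ = -11/12 - ⅘ = -103/60 ≈ -1.7167)
N(C, S) = S*(5 + S) (N(C, S) = S*(S + 5) = S*(5 + S))
G = 1/42 ≈ 0.023810
(G*t)*N(-3, -4) = ((1/42)*(-103/60))*(-4*(5 - 4)) = -(-103)/630 = -103/2520*(-4) = 103/630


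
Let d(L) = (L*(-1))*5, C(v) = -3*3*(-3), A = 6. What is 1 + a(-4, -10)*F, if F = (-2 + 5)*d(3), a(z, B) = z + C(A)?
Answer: -1034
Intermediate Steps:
C(v) = 27 (C(v) = -9*(-3) = 27)
a(z, B) = 27 + z (a(z, B) = z + 27 = 27 + z)
d(L) = -5*L (d(L) = -L*5 = -5*L)
F = -45 (F = (-2 + 5)*(-5*3) = 3*(-15) = -45)
1 + a(-4, -10)*F = 1 + (27 - 4)*(-45) = 1 + 23*(-45) = 1 - 1035 = -1034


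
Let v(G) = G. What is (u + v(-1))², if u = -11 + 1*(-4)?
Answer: 256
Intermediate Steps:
u = -15 (u = -11 - 4 = -15)
(u + v(-1))² = (-15 - 1)² = (-16)² = 256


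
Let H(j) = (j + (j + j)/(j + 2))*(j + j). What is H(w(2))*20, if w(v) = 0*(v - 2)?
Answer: 0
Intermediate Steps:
w(v) = 0 (w(v) = 0*(-2 + v) = 0)
H(j) = 2*j*(j + 2*j/(2 + j)) (H(j) = (j + (2*j)/(2 + j))*(2*j) = (j + 2*j/(2 + j))*(2*j) = 2*j*(j + 2*j/(2 + j)))
H(w(2))*20 = (2*0**2*(4 + 0)/(2 + 0))*20 = (2*0*4/2)*20 = (2*0*(1/2)*4)*20 = 0*20 = 0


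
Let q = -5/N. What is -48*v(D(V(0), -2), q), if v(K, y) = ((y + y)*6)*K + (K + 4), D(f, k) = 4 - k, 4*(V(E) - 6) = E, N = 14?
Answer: 5280/7 ≈ 754.29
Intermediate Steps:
q = -5/14 ≈ -0.35714
V(E) = 6 + E/4
v(K, y) = 4 + K + 12*K*y (v(K, y) = ((2*y)*6)*K + (4 + K) = (12*y)*K + (4 + K) = 12*K*y + (4 + K) = 4 + K + 12*K*y)
-48*v(D(V(0), -2), q) = -48*(4 + (4 - 1*(-2)) + 12*(4 - 1*(-2))*(-5/14)) = -48*(4 + (4 + 2) + 12*(4 + 2)*(-5/14)) = -48*(4 + 6 + 12*6*(-5/14)) = -48*(4 + 6 - 180/7) = -48*(-110/7) = 5280/7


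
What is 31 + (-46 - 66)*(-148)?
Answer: 16607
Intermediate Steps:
31 + (-46 - 66)*(-148) = 31 - 112*(-148) = 31 + 16576 = 16607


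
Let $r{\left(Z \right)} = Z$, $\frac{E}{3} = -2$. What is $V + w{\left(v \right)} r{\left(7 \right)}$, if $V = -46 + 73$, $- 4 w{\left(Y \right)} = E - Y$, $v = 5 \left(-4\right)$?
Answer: $\frac{5}{2} \approx 2.5$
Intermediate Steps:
$E = -6$ ($E = 3 \left(-2\right) = -6$)
$v = -20$
$w{\left(Y \right)} = \frac{3}{2} + \frac{Y}{4}$ ($w{\left(Y \right)} = - \frac{-6 - Y}{4} = \frac{3}{2} + \frac{Y}{4}$)
$V = 27$
$V + w{\left(v \right)} r{\left(7 \right)} = 27 + \left(\frac{3}{2} + \frac{1}{4} \left(-20\right)\right) 7 = 27 + \left(\frac{3}{2} - 5\right) 7 = 27 - \frac{49}{2} = \frac{5}{2}$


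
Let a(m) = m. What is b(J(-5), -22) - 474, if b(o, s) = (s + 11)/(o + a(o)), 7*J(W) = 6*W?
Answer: -28363/60 ≈ -472.72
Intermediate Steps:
J(W) = 6*W/7 (J(W) = (6*W)/7 = 6*W/7)
b(o, s) = (11 + s)/(2*o) (b(o, s) = (s + 11)/(o + o) = (11 + s)/((2*o)) = (11 + s)*(1/(2*o)) = (11 + s)/(2*o))
b(J(-5), -22) - 474 = (11 - 22)/(2*(((6/7)*(-5)))) - 474 = (1/2)*(-11)/(-30/7) - 474 = (1/2)*(-7/30)*(-11) - 474 = 77/60 - 474 = -28363/60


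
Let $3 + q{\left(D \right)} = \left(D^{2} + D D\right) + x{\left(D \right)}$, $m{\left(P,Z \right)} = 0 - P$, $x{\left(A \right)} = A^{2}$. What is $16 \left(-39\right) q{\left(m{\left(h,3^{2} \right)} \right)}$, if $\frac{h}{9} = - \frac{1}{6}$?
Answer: $-2340$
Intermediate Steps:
$h = - \frac{3}{2}$ ($h = 9 \left(- \frac{1}{6}\right) = - \frac{3}{2} \approx -1.5$)
$m{\left(P,Z \right)} = - P$
$q{\left(D \right)} = -3 + 3 D^{2}$ ($q{\left(D \right)} = -3 + \left(\left(D^{2} + D D\right) + D^{2}\right) = -3 + \left(\left(D^{2} + D^{2}\right) + D^{2}\right) = -3 + \left(2 D^{2} + D^{2}\right) = -3 + 3 D^{2}$)
$16 \left(-39\right) q{\left(m{\left(h,3^{2} \right)} \right)} = 16 \left(-39\right) \left(-3 + 3 \left(\left(-1\right) \left(- \frac{3}{2}\right)\right)^{2}\right) = - 624 \left(-3 + 3 \left(\frac{3}{2}\right)^{2}\right) = - 624 \left(-3 + 3 \cdot \frac{9}{4}\right) = - 624 \left(-3 + \frac{27}{4}\right) = \left(-624\right) \frac{15}{4} = -2340$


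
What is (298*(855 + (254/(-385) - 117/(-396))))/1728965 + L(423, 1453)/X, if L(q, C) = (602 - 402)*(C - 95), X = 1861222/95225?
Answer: 1565091009994905311/112629569333050 ≈ 13896.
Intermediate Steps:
X = 1861222/95225 (X = 1861222*(1/95225) = 1861222/95225 ≈ 19.546)
L(q, C) = -19000 + 200*C (L(q, C) = 200*(-95 + C) = -19000 + 200*C)
(298*(855 + (254/(-385) - 117/(-396))))/1728965 + L(423, 1453)/X = (298*(855 + (254/(-385) - 117/(-396))))/1728965 + (-19000 + 200*1453)/(1861222/95225) = (298*(855 + (254*(-1/385) - 117*(-1/396))))*(1/1728965) + (-19000 + 290600)*(95225/1861222) = (298*(855 + (-254/385 + 13/44)))*(1/1728965) + 271600*(95225/1861222) = (298*(855 - 51/140))*(1/1728965) + 12931555000/930611 = (298*(119649/140))*(1/1728965) + 12931555000/930611 = (17827701/70)*(1/1728965) + 12931555000/930611 = 17827701/121027550 + 12931555000/930611 = 1565091009994905311/112629569333050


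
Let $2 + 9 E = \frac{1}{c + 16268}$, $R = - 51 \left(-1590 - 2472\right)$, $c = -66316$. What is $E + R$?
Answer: $\frac{93312293887}{450432} \approx 2.0716 \cdot 10^{5}$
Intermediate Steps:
$R = 207162$ ($R = \left(-51\right) \left(-4062\right) = 207162$)
$E = - \frac{100097}{450432}$ ($E = - \frac{2}{9} + \frac{1}{9 \left(-66316 + 16268\right)} = - \frac{2}{9} + \frac{1}{9 \left(-50048\right)} = - \frac{2}{9} + \frac{1}{9} \left(- \frac{1}{50048}\right) = - \frac{2}{9} - \frac{1}{450432} = - \frac{100097}{450432} \approx -0.22222$)
$E + R = - \frac{100097}{450432} + 207162 = \frac{93312293887}{450432}$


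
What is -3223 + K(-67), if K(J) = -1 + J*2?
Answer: -3358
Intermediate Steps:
K(J) = -1 + 2*J
-3223 + K(-67) = -3223 + (-1 + 2*(-67)) = -3223 + (-1 - 134) = -3223 - 135 = -3358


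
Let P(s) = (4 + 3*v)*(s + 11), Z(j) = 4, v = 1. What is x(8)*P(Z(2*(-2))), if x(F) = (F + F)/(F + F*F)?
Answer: 70/3 ≈ 23.333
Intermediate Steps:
P(s) = 77 + 7*s (P(s) = (4 + 3*1)*(s + 11) = (4 + 3)*(11 + s) = 7*(11 + s) = 77 + 7*s)
x(F) = 2*F/(F + F**2) (x(F) = (2*F)/(F + F**2) = 2*F/(F + F**2))
x(8)*P(Z(2*(-2))) = (2/(1 + 8))*(77 + 7*4) = (2/9)*(77 + 28) = (2*(1/9))*105 = (2/9)*105 = 70/3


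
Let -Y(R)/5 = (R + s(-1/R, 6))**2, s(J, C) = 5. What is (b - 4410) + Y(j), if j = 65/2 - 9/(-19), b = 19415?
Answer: 11255975/1444 ≈ 7795.0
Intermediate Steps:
j = 1253/38 (j = 65*(1/2) - 9*(-1/19) = 65/2 + 9/19 = 1253/38 ≈ 32.974)
Y(R) = -5*(5 + R)**2 (Y(R) = -5*(R + 5)**2 = -5*(5 + R)**2)
(b - 4410) + Y(j) = (19415 - 4410) - 5*(5 + 1253/38)**2 = 15005 - 5*(1443/38)**2 = 15005 - 5*2082249/1444 = 15005 - 10411245/1444 = 11255975/1444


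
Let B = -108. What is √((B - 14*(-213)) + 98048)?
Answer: √100922 ≈ 317.68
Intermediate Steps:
√((B - 14*(-213)) + 98048) = √((-108 - 14*(-213)) + 98048) = √((-108 + 2982) + 98048) = √(2874 + 98048) = √100922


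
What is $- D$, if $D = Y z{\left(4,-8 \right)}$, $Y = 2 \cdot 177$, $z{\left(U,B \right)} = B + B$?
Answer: $5664$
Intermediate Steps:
$z{\left(U,B \right)} = 2 B$
$Y = 354$
$D = -5664$ ($D = 354 \cdot 2 \left(-8\right) = 354 \left(-16\right) = -5664$)
$- D = \left(-1\right) \left(-5664\right) = 5664$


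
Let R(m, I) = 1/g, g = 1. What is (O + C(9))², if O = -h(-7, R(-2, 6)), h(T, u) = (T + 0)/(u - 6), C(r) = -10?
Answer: 3249/25 ≈ 129.96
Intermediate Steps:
R(m, I) = 1 (R(m, I) = 1/1 = 1)
h(T, u) = T/(-6 + u)
O = -7/5 (O = -(-7)/(-6 + 1) = -(-7)/(-5) = -(-7)*(-1)/5 = -1*7/5 = -7/5 ≈ -1.4000)
(O + C(9))² = (-7/5 - 10)² = (-57/5)² = 3249/25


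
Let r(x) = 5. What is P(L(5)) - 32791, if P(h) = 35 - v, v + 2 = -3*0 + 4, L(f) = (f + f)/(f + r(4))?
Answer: -32758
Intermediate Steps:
L(f) = 2*f/(5 + f) (L(f) = (f + f)/(f + 5) = (2*f)/(5 + f) = 2*f/(5 + f))
v = 2 (v = -2 + (-3*0 + 4) = -2 + (0 + 4) = -2 + 4 = 2)
P(h) = 33 (P(h) = 35 - 1*2 = 35 - 2 = 33)
P(L(5)) - 32791 = 33 - 32791 = -32758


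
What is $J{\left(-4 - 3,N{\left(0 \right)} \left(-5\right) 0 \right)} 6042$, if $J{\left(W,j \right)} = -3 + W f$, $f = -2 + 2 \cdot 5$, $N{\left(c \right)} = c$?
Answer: $-356478$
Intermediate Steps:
$f = 8$ ($f = -2 + 10 = 8$)
$J{\left(W,j \right)} = -3 + 8 W$ ($J{\left(W,j \right)} = -3 + W 8 = -3 + 8 W$)
$J{\left(-4 - 3,N{\left(0 \right)} \left(-5\right) 0 \right)} 6042 = \left(-3 + 8 \left(-4 - 3\right)\right) 6042 = \left(-3 + 8 \left(-7\right)\right) 6042 = \left(-3 - 56\right) 6042 = \left(-59\right) 6042 = -356478$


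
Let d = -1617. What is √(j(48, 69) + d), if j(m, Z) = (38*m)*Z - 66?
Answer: 9*√1533 ≈ 352.38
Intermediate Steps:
j(m, Z) = -66 + 38*Z*m (j(m, Z) = 38*Z*m - 66 = -66 + 38*Z*m)
√(j(48, 69) + d) = √((-66 + 38*69*48) - 1617) = √((-66 + 125856) - 1617) = √(125790 - 1617) = √124173 = 9*√1533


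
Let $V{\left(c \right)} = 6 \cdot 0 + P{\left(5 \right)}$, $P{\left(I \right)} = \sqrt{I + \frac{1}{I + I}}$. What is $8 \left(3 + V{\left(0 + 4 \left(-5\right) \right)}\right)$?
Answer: $24 + \frac{4 \sqrt{510}}{5} \approx 42.067$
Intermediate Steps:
$P{\left(I \right)} = \sqrt{I + \frac{1}{2 I}}$
$V{\left(c \right)} = \frac{\sqrt{510}}{10}$ ($V{\left(c \right)} = 6 \cdot 0 + \frac{\sqrt{\frac{2}{5} + 4 \cdot 5}}{2} = 0 + \frac{\sqrt{2 \cdot \frac{1}{5} + 20}}{2} = 0 + \frac{\sqrt{\frac{2}{5} + 20}}{2} = 0 + \frac{\sqrt{\frac{102}{5}}}{2} = 0 + \frac{\frac{1}{5} \sqrt{510}}{2} = 0 + \frac{\sqrt{510}}{10} = \frac{\sqrt{510}}{10}$)
$8 \left(3 + V{\left(0 + 4 \left(-5\right) \right)}\right) = 8 \left(3 + \frac{\sqrt{510}}{10}\right) = 24 + \frac{4 \sqrt{510}}{5}$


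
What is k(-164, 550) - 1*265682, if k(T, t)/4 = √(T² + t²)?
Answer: -265682 + 8*√82349 ≈ -2.6339e+5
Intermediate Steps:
k(T, t) = 4*√(T² + t²)
k(-164, 550) - 1*265682 = 4*√((-164)² + 550²) - 1*265682 = 4*√(26896 + 302500) - 265682 = 4*√329396 - 265682 = 4*(2*√82349) - 265682 = 8*√82349 - 265682 = -265682 + 8*√82349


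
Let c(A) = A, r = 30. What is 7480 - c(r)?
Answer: 7450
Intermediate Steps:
7480 - c(r) = 7480 - 1*30 = 7480 - 30 = 7450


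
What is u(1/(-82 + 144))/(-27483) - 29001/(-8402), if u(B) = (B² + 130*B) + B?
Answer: 1531866151603/443813183052 ≈ 3.4516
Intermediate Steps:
u(B) = B² + 131*B
u(1/(-82 + 144))/(-27483) - 29001/(-8402) = ((131 + 1/(-82 + 144))/(-82 + 144))/(-27483) - 29001/(-8402) = ((131 + 1/62)/62)*(-1/27483) - 29001*(-1/8402) = ((131 + 1/62)/62)*(-1/27483) + 29001/8402 = ((1/62)*(8123/62))*(-1/27483) + 29001/8402 = (8123/3844)*(-1/27483) + 29001/8402 = -8123/105644652 + 29001/8402 = 1531866151603/443813183052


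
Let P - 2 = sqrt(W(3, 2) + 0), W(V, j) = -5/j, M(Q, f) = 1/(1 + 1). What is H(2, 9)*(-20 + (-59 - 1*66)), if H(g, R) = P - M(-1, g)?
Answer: -435/2 - 145*I*sqrt(10)/2 ≈ -217.5 - 229.27*I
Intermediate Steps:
M(Q, f) = 1/2
P = 2 + I*sqrt(10)/2 (P = 2 + sqrt(-5/2 + 0) = 2 + sqrt(-5/2) = 2 + I*sqrt(10)/2 ≈ 2.0 + 1.5811*I)
H(g, R) = 3/2 + I*sqrt(10)/2 (H(g, R) = (2 + I*sqrt(10)/2) - 1*1/2 = (2 + I*sqrt(10)/2) - 1/2 = 3/2 + I*sqrt(10)/2)
H(2, 9)*(-20 + (-59 - 1*66)) = (3/2 + I*sqrt(10)/2)*(-20 + (-59 - 1*66)) = (3/2 + I*sqrt(10)/2)*(-20 + (-59 - 66)) = (3/2 + I*sqrt(10)/2)*(-20 - 125) = (3/2 + I*sqrt(10)/2)*(-145) = -435/2 - 145*I*sqrt(10)/2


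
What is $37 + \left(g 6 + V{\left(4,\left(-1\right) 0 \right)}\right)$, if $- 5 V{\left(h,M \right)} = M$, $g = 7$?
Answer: $79$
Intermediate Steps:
$V{\left(h,M \right)} = - \frac{M}{5}$
$37 + \left(g 6 + V{\left(4,\left(-1\right) 0 \right)}\right) = 37 + \left(7 \cdot 6 - \frac{\left(-1\right) 0}{5}\right) = 37 + \left(42 - 0\right) = 37 + \left(42 + 0\right) = 37 + 42 = 79$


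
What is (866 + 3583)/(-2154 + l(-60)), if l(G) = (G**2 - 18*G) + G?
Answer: 1483/822 ≈ 1.8041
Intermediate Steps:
l(G) = G**2 - 17*G
(866 + 3583)/(-2154 + l(-60)) = (866 + 3583)/(-2154 - 60*(-17 - 60)) = 4449/(-2154 - 60*(-77)) = 4449/(-2154 + 4620) = 4449/2466 = 4449*(1/2466) = 1483/822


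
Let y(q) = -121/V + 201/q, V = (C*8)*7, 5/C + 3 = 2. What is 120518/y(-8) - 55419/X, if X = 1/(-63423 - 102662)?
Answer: 31819125901535/3457 ≈ 9.2043e+9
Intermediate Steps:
C = -5 (C = 5/(-3 + 2) = 5/(-1) = 5*(-1) = -5)
X = -1/166085 (X = 1/(-166085) = -1/166085 ≈ -6.0210e-6)
V = -280 (V = -5*8*7 = -40*7 = -280)
y(q) = 121/280 + 201/q (y(q) = -121/(-280) + 201/q = -121*(-1/280) + 201/q = 121/280 + 201/q)
120518/y(-8) - 55419/X = 120518/(121/280 + 201/(-8)) - 55419/(-1/166085) = 120518/(121/280 + 201*(-⅛)) - 55419*(-166085) = 120518/(121/280 - 201/8) + 9204264615 = 120518/(-3457/140) + 9204264615 = 120518*(-140/3457) + 9204264615 = -16872520/3457 + 9204264615 = 31819125901535/3457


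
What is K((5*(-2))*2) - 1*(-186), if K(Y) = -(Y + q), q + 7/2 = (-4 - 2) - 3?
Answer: 437/2 ≈ 218.50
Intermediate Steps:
q = -25/2 (q = -7/2 + ((-4 - 2) - 3) = -7/2 + (-6 - 3) = -7/2 - 9 = -25/2 ≈ -12.500)
K(Y) = 25/2 - Y (K(Y) = -(Y - 25/2) = -(-25/2 + Y) = 25/2 - Y)
K((5*(-2))*2) - 1*(-186) = (25/2 - 5*(-2)*2) - 1*(-186) = (25/2 - (-10)*2) + 186 = (25/2 - 1*(-20)) + 186 = (25/2 + 20) + 186 = 65/2 + 186 = 437/2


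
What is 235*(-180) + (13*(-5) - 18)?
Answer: -42383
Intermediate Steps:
235*(-180) + (13*(-5) - 18) = -42300 + (-65 - 18) = -42300 - 83 = -42383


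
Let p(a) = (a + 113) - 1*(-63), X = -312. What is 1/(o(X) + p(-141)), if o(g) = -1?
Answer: 1/34 ≈ 0.029412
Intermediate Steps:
p(a) = 176 + a (p(a) = (113 + a) + 63 = 176 + a)
1/(o(X) + p(-141)) = 1/(-1 + (176 - 141)) = 1/(-1 + 35) = 1/34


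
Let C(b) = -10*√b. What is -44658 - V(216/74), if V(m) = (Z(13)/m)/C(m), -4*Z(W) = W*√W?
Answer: -44658 - 481*√1443/77760 ≈ -44658.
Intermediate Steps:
Z(W) = -W^(3/2)/4 (Z(W) = -W*√W/4 = -W^(3/2)/4)
V(m) = 13*√13/(40*m^(3/2)) (V(m) = ((-13*√13/4)/m)/((-10*√m)) = ((-13*√13/4)/m)*(-1/(10*√m)) = (-13*√13/(4*m))*(-1/(10*√m)) = 13*√13/(40*m^(3/2)))
-44658 - V(216/74) = -44658 - 13*√13/(40*(216/74)^(3/2)) = -44658 - 13*√13/(40*(216*(1/74))^(3/2)) = -44658 - 13*√13/(40*(108/37)^(3/2)) = -44658 - 13*√13*37*√111/1944/40 = -44658 - 481*√1443/77760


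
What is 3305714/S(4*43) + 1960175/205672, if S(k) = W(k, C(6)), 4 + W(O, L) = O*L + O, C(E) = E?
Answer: 21320156869/7712700 ≈ 2764.3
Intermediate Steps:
W(O, L) = -4 + O + L*O (W(O, L) = -4 + (O*L + O) = -4 + (L*O + O) = -4 + (O + L*O) = -4 + O + L*O)
S(k) = -4 + 7*k (S(k) = -4 + k + 6*k = -4 + 7*k)
3305714/S(4*43) + 1960175/205672 = 3305714/(-4 + 7*(4*43)) + 1960175/205672 = 3305714/(-4 + 7*172) + 1960175*(1/205672) = 3305714/(-4 + 1204) + 1960175/205672 = 3305714/1200 + 1960175/205672 = 3305714*(1/1200) + 1960175/205672 = 1652857/600 + 1960175/205672 = 21320156869/7712700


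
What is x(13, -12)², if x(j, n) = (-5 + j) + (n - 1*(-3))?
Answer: 1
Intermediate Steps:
x(j, n) = -2 + j + n (x(j, n) = (-5 + j) + (n + 3) = (-5 + j) + (3 + n) = -2 + j + n)
x(13, -12)² = (-2 + 13 - 12)² = (-1)² = 1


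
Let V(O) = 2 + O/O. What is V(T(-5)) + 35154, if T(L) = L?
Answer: 35157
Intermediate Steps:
V(O) = 3 (V(O) = 2 + 1 = 3)
V(T(-5)) + 35154 = 3 + 35154 = 35157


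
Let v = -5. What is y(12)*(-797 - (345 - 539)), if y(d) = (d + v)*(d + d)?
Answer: -101304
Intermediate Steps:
y(d) = 2*d*(-5 + d) (y(d) = (d - 5)*(d + d) = (-5 + d)*(2*d) = 2*d*(-5 + d))
y(12)*(-797 - (345 - 539)) = (2*12*(-5 + 12))*(-797 - (345 - 539)) = (2*12*7)*(-797 - 1*(-194)) = 168*(-797 + 194) = 168*(-603) = -101304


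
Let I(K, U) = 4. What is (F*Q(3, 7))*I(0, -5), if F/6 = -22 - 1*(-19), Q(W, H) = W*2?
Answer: -432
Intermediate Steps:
Q(W, H) = 2*W
F = -18 (F = 6*(-22 - 1*(-19)) = 6*(-22 + 19) = 6*(-3) = -18)
(F*Q(3, 7))*I(0, -5) = -36*3*4 = -18*6*4 = -108*4 = -432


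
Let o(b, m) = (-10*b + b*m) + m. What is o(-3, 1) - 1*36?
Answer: -8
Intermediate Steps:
o(b, m) = m - 10*b + b*m
o(-3, 1) - 1*36 = (1 - 10*(-3) - 3*1) - 1*36 = (1 + 30 - 3) - 36 = 28 - 36 = -8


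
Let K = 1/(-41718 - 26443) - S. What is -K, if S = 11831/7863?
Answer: 806420654/535949943 ≈ 1.5047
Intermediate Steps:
S = 11831/7863 (S = 11831*(1/7863) = 11831/7863 ≈ 1.5046)
K = -806420654/535949943 (K = 1/(-41718 - 26443) - 1*11831/7863 = 1/(-68161) - 11831/7863 = -1/68161 - 11831/7863 = -806420654/535949943 ≈ -1.5047)
-K = -1*(-806420654/535949943) = 806420654/535949943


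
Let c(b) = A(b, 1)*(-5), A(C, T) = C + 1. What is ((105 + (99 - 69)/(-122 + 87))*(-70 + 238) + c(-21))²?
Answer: 309619216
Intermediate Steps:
A(C, T) = 1 + C
c(b) = -5 - 5*b (c(b) = (1 + b)*(-5) = -5 - 5*b)
((105 + (99 - 69)/(-122 + 87))*(-70 + 238) + c(-21))² = ((105 + (99 - 69)/(-122 + 87))*(-70 + 238) + (-5 - 5*(-21)))² = ((105 + 30/(-35))*168 + (-5 + 105))² = ((105 + 30*(-1/35))*168 + 100)² = ((105 - 6/7)*168 + 100)² = ((729/7)*168 + 100)² = (17496 + 100)² = 17596² = 309619216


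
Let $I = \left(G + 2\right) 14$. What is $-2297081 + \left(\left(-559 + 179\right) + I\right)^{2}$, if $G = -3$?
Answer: $-2141845$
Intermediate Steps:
$I = -14$ ($I = \left(-3 + 2\right) 14 = \left(-1\right) 14 = -14$)
$-2297081 + \left(\left(-559 + 179\right) + I\right)^{2} = -2297081 + \left(\left(-559 + 179\right) - 14\right)^{2} = -2297081 + \left(-380 - 14\right)^{2} = -2297081 + \left(-394\right)^{2} = -2297081 + 155236 = -2141845$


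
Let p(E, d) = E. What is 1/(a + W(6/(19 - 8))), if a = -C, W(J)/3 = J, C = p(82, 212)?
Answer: -11/884 ≈ -0.012443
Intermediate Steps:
C = 82
W(J) = 3*J
a = -82 (a = -1*82 = -82)
1/(a + W(6/(19 - 8))) = 1/(-82 + 3*(6/(19 - 8))) = 1/(-82 + 3*(6/11)) = 1/(-82 + 18/11) = 1/(-884/11) = -11/884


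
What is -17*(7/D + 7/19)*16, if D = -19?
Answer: 0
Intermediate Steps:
-17*(7/D + 7/19)*16 = -17*(7/(-19) + 7/19)*16 = -17*(7*(-1/19) + 7*(1/19))*16 = -17*(-7/19 + 7/19)*16 = -17*0*16 = 0*16 = 0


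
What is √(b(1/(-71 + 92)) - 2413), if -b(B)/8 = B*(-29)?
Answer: I*√1059261/21 ≈ 49.01*I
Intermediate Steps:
b(B) = 232*B (b(B) = -8*B*(-29) = -(-232)*B = 232*B)
√(b(1/(-71 + 92)) - 2413) = √(232/(-71 + 92) - 2413) = √(232/21 - 2413) = √(-50441/21) = I*√1059261/21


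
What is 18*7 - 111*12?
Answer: -1206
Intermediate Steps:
18*7 - 111*12 = 126 - 1332 = -1206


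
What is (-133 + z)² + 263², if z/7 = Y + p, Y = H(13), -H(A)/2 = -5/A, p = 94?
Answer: 59230586/169 ≈ 3.5048e+5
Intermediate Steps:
H(A) = 10/A (H(A) = -(-10)/A = 10/A)
Y = 10/13 ≈ 0.76923
z = 8624/13 (z = 7*(10/13 + 94) = 7*(1232/13) = 8624/13 ≈ 663.38)
(-133 + z)² + 263² = (-133 + 8624/13)² + 263² = (6895/13)² + 69169 = 47541025/169 + 69169 = 59230586/169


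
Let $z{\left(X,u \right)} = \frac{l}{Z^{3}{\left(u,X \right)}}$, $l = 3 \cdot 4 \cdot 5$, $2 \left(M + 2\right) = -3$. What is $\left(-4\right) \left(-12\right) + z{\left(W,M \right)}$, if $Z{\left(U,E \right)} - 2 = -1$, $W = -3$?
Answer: $108$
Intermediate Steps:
$M = - \frac{7}{2}$ ($M = -2 + \frac{1}{2} \left(-3\right) = -2 - \frac{3}{2} = - \frac{7}{2} \approx -3.5$)
$Z{\left(U,E \right)} = 1$ ($Z{\left(U,E \right)} = 2 - 1 = 1$)
$l = 60$ ($l = 12 \cdot 5 = 60$)
$z{\left(X,u \right)} = 60$ ($z{\left(X,u \right)} = \frac{60}{1^{3}} = \frac{60}{1} = 60 \cdot 1 = 60$)
$\left(-4\right) \left(-12\right) + z{\left(W,M \right)} = \left(-4\right) \left(-12\right) + 60 = 48 + 60 = 108$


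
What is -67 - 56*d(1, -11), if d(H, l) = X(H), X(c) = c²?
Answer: -123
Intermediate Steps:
d(H, l) = H²
-67 - 56*d(1, -11) = -67 - 56*1² = -67 - 56*1 = -67 - 56 = -123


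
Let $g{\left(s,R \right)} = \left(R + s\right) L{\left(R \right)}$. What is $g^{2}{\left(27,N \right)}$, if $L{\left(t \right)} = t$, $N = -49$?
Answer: $1162084$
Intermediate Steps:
$g{\left(s,R \right)} = R \left(R + s\right)$ ($g{\left(s,R \right)} = \left(R + s\right) R = R \left(R + s\right)$)
$g^{2}{\left(27,N \right)} = \left(- 49 \left(-49 + 27\right)\right)^{2} = \left(\left(-49\right) \left(-22\right)\right)^{2} = 1078^{2} = 1162084$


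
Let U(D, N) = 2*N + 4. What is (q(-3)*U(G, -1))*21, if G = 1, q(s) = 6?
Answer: 252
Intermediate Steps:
U(D, N) = 4 + 2*N
(q(-3)*U(G, -1))*21 = (6*(4 + 2*(-1)))*21 = (6*(4 - 2))*21 = (6*2)*21 = 12*21 = 252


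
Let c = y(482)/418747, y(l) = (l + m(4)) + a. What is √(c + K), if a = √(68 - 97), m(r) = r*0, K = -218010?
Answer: √(-38227846190626036 + 418747*I*√29)/418747 ≈ 1.3771e-8 + 466.92*I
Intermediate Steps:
m(r) = 0
a = I*√29 (a = √(-29) = I*√29 ≈ 5.3852*I)
y(l) = l + I*√29 (y(l) = (l + 0) + I*√29 = l + I*√29)
c = 482/418747 + I*√29/418747 (c = (482 + I*√29)/418747 = (482 + I*√29)*(1/418747) = 482/418747 + I*√29/418747 ≈ 0.0011511 + 1.286e-5*I)
√(c + K) = √((482/418747 + I*√29/418747) - 218010) = √(-91291032988/418747 + I*√29/418747)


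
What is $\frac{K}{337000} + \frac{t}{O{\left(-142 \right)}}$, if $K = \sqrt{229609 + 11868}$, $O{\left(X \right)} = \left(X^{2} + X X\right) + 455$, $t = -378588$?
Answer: $- \frac{378588}{40783} + \frac{\sqrt{241477}}{337000} \approx -9.2815$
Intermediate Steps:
$O{\left(X \right)} = 455 + 2 X^{2}$ ($O{\left(X \right)} = \left(X^{2} + X^{2}\right) + 455 = 2 X^{2} + 455 = 455 + 2 X^{2}$)
$K = \sqrt{241477} \approx 491.4$
$\frac{K}{337000} + \frac{t}{O{\left(-142 \right)}} = \frac{\sqrt{241477}}{337000} - \frac{378588}{455 + 2 \left(-142\right)^{2}} = \sqrt{241477} \cdot \frac{1}{337000} - \frac{378588}{455 + 2 \cdot 20164} = \frac{\sqrt{241477}}{337000} - \frac{378588}{455 + 40328} = \frac{\sqrt{241477}}{337000} - \frac{378588}{40783} = - \frac{378588}{40783} + \frac{\sqrt{241477}}{337000}$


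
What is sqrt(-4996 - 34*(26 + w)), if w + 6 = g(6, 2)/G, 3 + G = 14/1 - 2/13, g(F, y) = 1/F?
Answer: I*sqrt(112854943)/141 ≈ 75.343*I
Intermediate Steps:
G = 141/13 (G = -3 + (14/1 - 2/13) = -3 + (14*1 - 2*1/13) = -3 + (14 - 2/13) = -3 + 180/13 = 141/13 ≈ 10.846)
w = -5063/846 (w = -6 + 1/(6*(141/13)) = -6 + (1/6)*(13/141) = -6 + 13/846 = -5063/846 ≈ -5.9846)
sqrt(-4996 - 34*(26 + w)) = sqrt(-4996 - 34*(26 - 5063/846)) = sqrt(-4996 - 34*16933/846) = sqrt(-4996 - 287861/423) = sqrt(-2401169/423) = I*sqrt(112854943)/141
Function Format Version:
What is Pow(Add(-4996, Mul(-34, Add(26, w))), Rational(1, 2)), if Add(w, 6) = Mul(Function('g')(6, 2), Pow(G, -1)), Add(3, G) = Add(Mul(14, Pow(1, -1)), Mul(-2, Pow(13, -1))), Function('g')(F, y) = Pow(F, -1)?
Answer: Mul(Rational(1, 141), I, Pow(112854943, Rational(1, 2))) ≈ Mul(75.343, I)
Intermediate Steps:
G = Rational(141, 13) (G = Add(-3, Add(Mul(14, Pow(1, -1)), Mul(-2, Pow(13, -1)))) = Add(-3, Add(Mul(14, 1), Mul(-2, Rational(1, 13)))) = Add(-3, Add(14, Rational(-2, 13))) = Add(-3, Rational(180, 13)) = Rational(141, 13) ≈ 10.846)
w = Rational(-5063, 846) (w = Add(-6, Mul(Pow(6, -1), Pow(Rational(141, 13), -1))) = Add(-6, Mul(Rational(1, 6), Rational(13, 141))) = Add(-6, Rational(13, 846)) = Rational(-5063, 846) ≈ -5.9846)
Pow(Add(-4996, Mul(-34, Add(26, w))), Rational(1, 2)) = Pow(Add(-4996, Mul(-34, Add(26, Rational(-5063, 846)))), Rational(1, 2)) = Pow(Add(-4996, Mul(-34, Rational(16933, 846))), Rational(1, 2)) = Pow(Add(-4996, Rational(-287861, 423)), Rational(1, 2)) = Pow(Rational(-2401169, 423), Rational(1, 2)) = Mul(Rational(1, 141), I, Pow(112854943, Rational(1, 2)))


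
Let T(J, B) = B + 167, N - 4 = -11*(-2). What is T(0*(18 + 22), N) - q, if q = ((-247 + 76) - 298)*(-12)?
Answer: -5435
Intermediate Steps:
N = 26 (N = 4 - 11*(-2) = 4 + 22 = 26)
q = 5628 (q = (-171 - 298)*(-12) = -469*(-12) = 5628)
T(J, B) = 167 + B
T(0*(18 + 22), N) - q = (167 + 26) - 1*5628 = 193 - 5628 = -5435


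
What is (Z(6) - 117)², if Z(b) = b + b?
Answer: 11025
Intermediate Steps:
Z(b) = 2*b
(Z(6) - 117)² = (2*6 - 117)² = (12 - 117)² = (-105)² = 11025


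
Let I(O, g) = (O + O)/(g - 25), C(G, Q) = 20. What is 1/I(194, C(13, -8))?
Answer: -5/388 ≈ -0.012887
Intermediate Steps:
I(O, g) = 2*O/(-25 + g) (I(O, g) = (2*O)/(-25 + g) = 2*O/(-25 + g))
1/I(194, C(13, -8)) = 1/(2*194/(-25 + 20)) = 1/(2*194/(-5)) = 1/(2*194*(-1/5)) = 1/(-388/5) = -5/388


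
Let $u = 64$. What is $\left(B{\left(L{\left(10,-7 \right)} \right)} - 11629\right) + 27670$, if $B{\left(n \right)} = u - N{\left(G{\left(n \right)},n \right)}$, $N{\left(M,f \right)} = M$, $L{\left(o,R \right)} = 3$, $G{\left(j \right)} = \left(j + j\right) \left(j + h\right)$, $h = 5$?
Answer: $16057$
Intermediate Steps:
$G{\left(j \right)} = 2 j \left(5 + j\right)$ ($G{\left(j \right)} = \left(j + j\right) \left(j + 5\right) = 2 j \left(5 + j\right)$)
$B{\left(n \right)} = 64 - 2 n \left(5 + n\right)$
$\left(B{\left(L{\left(10,-7 \right)} \right)} - 11629\right) + 27670 = \left(\left(64 - 6 \left(5 + 3\right)\right) - 11629\right) + 27670 = \left(\left(64 - 6 \cdot 8\right) - 11629\right) + 27670 = \left(\left(64 - 48\right) - 11629\right) + 27670 = \left(16 - 11629\right) + 27670 = -11613 + 27670 = 16057$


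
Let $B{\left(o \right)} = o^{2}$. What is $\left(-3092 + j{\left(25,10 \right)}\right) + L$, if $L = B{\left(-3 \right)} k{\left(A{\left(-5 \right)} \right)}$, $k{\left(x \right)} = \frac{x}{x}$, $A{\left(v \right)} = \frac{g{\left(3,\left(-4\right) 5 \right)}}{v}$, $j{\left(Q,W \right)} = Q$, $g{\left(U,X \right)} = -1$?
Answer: $-3058$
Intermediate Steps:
$A{\left(v \right)} = - \frac{1}{v}$
$k{\left(x \right)} = 1$
$L = 9$ ($L = \left(-3\right)^{2} \cdot 1 = 9 \cdot 1 = 9$)
$\left(-3092 + j{\left(25,10 \right)}\right) + L = \left(-3092 + 25\right) + 9 = -3067 + 9 = -3058$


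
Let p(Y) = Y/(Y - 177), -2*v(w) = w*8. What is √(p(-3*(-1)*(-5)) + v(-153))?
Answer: √39173/8 ≈ 24.740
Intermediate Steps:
v(w) = -4*w (v(w) = -w*8/2 = -4*w)
p(Y) = Y/(-177 + Y)
√(p(-3*(-1)*(-5)) + v(-153)) = √((-3*(-1)*(-5))/(-177 - 3*(-1)*(-5)) - 4*(-153)) = √((3*(-5))/(-177 + 3*(-5)) + 612) = √(-15/(-177 - 15) + 612) = √(-15/(-192) + 612) = √(-15*(-1/192) + 612) = √(5/64 + 612) = √(39173/64) = √39173/8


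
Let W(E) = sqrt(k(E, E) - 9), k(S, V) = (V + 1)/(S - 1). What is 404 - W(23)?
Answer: 404 - I*sqrt(957)/11 ≈ 404.0 - 2.8123*I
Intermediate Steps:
k(S, V) = (1 + V)/(-1 + S)
W(E) = sqrt(-9 + (1 + E)/(-1 + E)) (W(E) = sqrt((1 + E)/(-1 + E) - 9) = sqrt(-9 + (1 + E)/(-1 + E)))
404 - W(23) = 404 - sqrt(2)*sqrt((5 - 4*23)/(-1 + 23)) = 404 - sqrt(2)*sqrt((5 - 92)/22) = 404 - sqrt(2)*sqrt((1/22)*(-87)) = 404 - sqrt(2)*sqrt(-87/22) = 404 - sqrt(2)*I*sqrt(1914)/22 = 404 - I*sqrt(957)/11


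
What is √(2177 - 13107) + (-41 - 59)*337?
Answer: -33700 + I*√10930 ≈ -33700.0 + 104.55*I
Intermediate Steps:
√(2177 - 13107) + (-41 - 59)*337 = √(-10930) - 100*337 = I*√10930 - 33700 = -33700 + I*√10930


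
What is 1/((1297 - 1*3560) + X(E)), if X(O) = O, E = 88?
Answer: -1/2175 ≈ -0.00045977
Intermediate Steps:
1/((1297 - 1*3560) + X(E)) = 1/((1297 - 1*3560) + 88) = 1/((1297 - 3560) + 88) = 1/(-2263 + 88) = 1/(-2175) = -1/2175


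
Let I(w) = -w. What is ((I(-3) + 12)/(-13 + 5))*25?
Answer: -375/8 ≈ -46.875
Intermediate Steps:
((I(-3) + 12)/(-13 + 5))*25 = ((-1*(-3) + 12)/(-13 + 5))*25 = ((3 + 12)/(-8))*25 = (15*(-⅛))*25 = -15/8*25 = -375/8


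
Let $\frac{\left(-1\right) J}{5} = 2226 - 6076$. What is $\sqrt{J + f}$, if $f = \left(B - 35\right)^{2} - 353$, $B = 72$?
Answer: $\sqrt{20266} \approx 142.36$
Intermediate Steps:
$J = 19250$ ($J = - 5 \left(2226 - 6076\right) = \left(-5\right) \left(-3850\right) = 19250$)
$f = 1016$ ($f = \left(72 - 35\right)^{2} - 353 = 37^{2} - 353 = 1369 - 353 = 1016$)
$\sqrt{J + f} = \sqrt{19250 + 1016} = \sqrt{20266}$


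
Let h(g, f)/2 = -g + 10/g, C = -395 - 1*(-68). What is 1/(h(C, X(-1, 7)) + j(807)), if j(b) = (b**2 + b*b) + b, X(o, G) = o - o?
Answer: 327/426394573 ≈ 7.6690e-7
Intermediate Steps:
X(o, G) = 0
C = -327 (C = -395 + 68 = -327)
j(b) = b + 2*b**2 (j(b) = (b**2 + b**2) + b = 2*b**2 + b = b + 2*b**2)
h(g, f) = -2*g + 20/g (h(g, f) = 2*(-g + 10/g) = -2*g + 20/g)
1/(h(C, X(-1, 7)) + j(807)) = 1/((-2*(-327) + 20/(-327)) + 807*(1 + 2*807)) = 1/((654 + 20*(-1/327)) + 807*(1 + 1614)) = 1/((654 - 20/327) + 807*1615) = 1/(213838/327 + 1303305) = 1/(426394573/327) = 327/426394573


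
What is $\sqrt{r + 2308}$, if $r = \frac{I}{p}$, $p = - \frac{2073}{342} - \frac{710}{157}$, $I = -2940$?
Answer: $\frac{2 \sqrt{473391251707}}{27061} \approx 50.851$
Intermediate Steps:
$p = - \frac{189427}{17898}$ ($p = \left(-2073\right) \frac{1}{342} - \frac{710}{157} = - \frac{691}{114} - \frac{710}{157} = - \frac{189427}{17898} \approx -10.584$)
$r = \frac{7517160}{27061}$ ($r = - \frac{2940}{- \frac{189427}{17898}} = \left(-2940\right) \left(- \frac{17898}{189427}\right) = \frac{7517160}{27061} \approx 277.79$)
$\sqrt{r + 2308} = \sqrt{\frac{7517160}{27061} + 2308} = \sqrt{\frac{69973948}{27061}} = \frac{2 \sqrt{473391251707}}{27061}$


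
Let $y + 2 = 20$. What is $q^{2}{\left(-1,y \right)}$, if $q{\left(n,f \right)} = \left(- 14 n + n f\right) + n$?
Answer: $25$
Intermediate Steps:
$y = 18$ ($y = -2 + 20 = 18$)
$q{\left(n,f \right)} = - 13 n + f n$ ($q{\left(n,f \right)} = \left(- 14 n + f n\right) + n = - 13 n + f n$)
$q^{2}{\left(-1,y \right)} = \left(- (-13 + 18)\right)^{2} = \left(\left(-1\right) 5\right)^{2} = \left(-5\right)^{2} = 25$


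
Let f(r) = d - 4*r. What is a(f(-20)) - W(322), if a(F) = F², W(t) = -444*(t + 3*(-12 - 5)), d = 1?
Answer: 126885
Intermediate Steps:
f(r) = 1 - 4*r
W(t) = 22644 - 444*t (W(t) = -444*(t + 3*(-17)) = -444*(t - 51) = -444*(-51 + t) = 22644 - 444*t)
a(f(-20)) - W(322) = (1 - 4*(-20))² - (22644 - 444*322) = (1 + 80)² - (22644 - 142968) = 81² - 1*(-120324) = 6561 + 120324 = 126885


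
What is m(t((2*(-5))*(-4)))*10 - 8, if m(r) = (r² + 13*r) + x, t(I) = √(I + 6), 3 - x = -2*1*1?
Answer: 502 + 130*√46 ≈ 1383.7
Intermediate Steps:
x = 5 (x = 3 - (-2*1) = 3 - (-2) = 3 - 1*(-2) = 3 + 2 = 5)
t(I) = √(6 + I)
m(r) = 5 + r² + 13*r (m(r) = (r² + 13*r) + 5 = 5 + r² + 13*r)
m(t((2*(-5))*(-4)))*10 - 8 = (5 + (√(6 + (2*(-5))*(-4)))² + 13*√(6 + (2*(-5))*(-4)))*10 - 8 = (5 + (√(6 - 10*(-4)))² + 13*√(6 - 10*(-4)))*10 - 8 = (5 + (√(6 + 40))² + 13*√(6 + 40))*10 - 8 = (5 + (√46)² + 13*√46)*10 - 8 = (5 + 46 + 13*√46)*10 - 8 = (51 + 13*√46)*10 - 8 = (510 + 130*√46) - 8 = 502 + 130*√46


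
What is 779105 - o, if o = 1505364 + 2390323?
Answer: -3116582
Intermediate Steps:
o = 3895687
779105 - o = 779105 - 1*3895687 = 779105 - 3895687 = -3116582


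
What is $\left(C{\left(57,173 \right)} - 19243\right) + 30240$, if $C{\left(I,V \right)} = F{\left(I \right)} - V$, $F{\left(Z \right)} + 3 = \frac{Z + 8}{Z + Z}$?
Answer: $\frac{1233659}{114} \approx 10822.0$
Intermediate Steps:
$F{\left(Z \right)} = -3 + \frac{8 + Z}{2 Z}$ ($F{\left(Z \right)} = -3 + \frac{Z + 8}{Z + Z} = -3 + \frac{8 + Z}{2 Z}$)
$C{\left(I,V \right)} = - \frac{5}{2} - V + \frac{4}{I}$ ($C{\left(I,V \right)} = \left(- \frac{5}{2} + \frac{4}{I}\right) - V = - \frac{5}{2} - V + \frac{4}{I}$)
$\left(C{\left(57,173 \right)} - 19243\right) + 30240 = \left(\left(- \frac{5}{2} - 173 + \frac{4}{57}\right) - 19243\right) + 30240 = \left(- \frac{19999}{114} - 19243\right) + 30240 = - \frac{2213701}{114} + 30240 = \frac{1233659}{114}$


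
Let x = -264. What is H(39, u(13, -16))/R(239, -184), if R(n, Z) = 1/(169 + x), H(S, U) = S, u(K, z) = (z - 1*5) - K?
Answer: -3705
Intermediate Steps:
u(K, z) = -5 + z - K (u(K, z) = (z - 5) - K = (-5 + z) - K = -5 + z - K)
R(n, Z) = -1/95 (R(n, Z) = 1/(169 - 264) = 1/(-95) = -1/95)
H(39, u(13, -16))/R(239, -184) = 39/(-1/95) = 39*(-95) = -3705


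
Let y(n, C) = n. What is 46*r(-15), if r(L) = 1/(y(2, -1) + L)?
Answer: -46/13 ≈ -3.5385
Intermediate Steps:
r(L) = 1/(2 + L)
46*r(-15) = 46/(2 - 15) = 46/(-13) = 46*(-1/13) = -46/13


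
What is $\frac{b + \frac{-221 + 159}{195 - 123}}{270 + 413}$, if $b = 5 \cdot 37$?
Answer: $\frac{6629}{24588} \approx 0.2696$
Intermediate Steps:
$b = 185$
$\frac{b + \frac{-221 + 159}{195 - 123}}{270 + 413} = \frac{185 + \frac{-221 + 159}{195 - 123}}{270 + 413} = \frac{185 - \frac{62}{72}}{683} = \left(185 - \frac{31}{36}\right) \frac{1}{683} = \frac{6629}{36} \cdot \frac{1}{683} = \frac{6629}{24588}$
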